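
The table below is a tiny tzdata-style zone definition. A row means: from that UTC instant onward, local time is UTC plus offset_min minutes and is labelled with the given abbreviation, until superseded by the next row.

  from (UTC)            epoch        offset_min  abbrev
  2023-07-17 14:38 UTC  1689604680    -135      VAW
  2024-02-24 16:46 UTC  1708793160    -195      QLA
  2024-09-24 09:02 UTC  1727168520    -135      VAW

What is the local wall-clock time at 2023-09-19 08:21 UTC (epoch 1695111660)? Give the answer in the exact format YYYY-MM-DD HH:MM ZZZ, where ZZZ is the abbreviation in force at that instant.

Query: 2023-09-19 08:21 UTC
Rule 1/3 (VAW, -02:15): 2023-07-17 14:38 UTC ≤ query < 2024-02-24 16:46 UTC
8·60 + 21 - 135 = 366 min
366 = 0·1440 + 366; 366 = 6·60 + 6 → 06:06, same day
→ 2023-09-19 06:06 VAW

2023-09-19 06:06 VAW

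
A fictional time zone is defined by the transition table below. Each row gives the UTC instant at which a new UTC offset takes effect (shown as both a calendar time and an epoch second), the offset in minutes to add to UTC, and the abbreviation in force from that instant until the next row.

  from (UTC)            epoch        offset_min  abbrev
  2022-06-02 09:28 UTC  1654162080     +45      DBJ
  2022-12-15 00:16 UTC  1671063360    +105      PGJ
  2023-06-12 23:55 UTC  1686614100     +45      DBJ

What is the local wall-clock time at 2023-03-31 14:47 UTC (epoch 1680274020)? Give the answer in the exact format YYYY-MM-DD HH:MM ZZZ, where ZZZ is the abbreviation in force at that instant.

Query: 2023-03-31 14:47 UTC
Rule 2/3 (PGJ, +01:45): 2022-12-15 00:16 UTC ≤ query < 2023-06-12 23:55 UTC
14·60 + 47 + 105 = 992 min
992 = 0·1440 + 992; 992 = 16·60 + 32 → 16:32, same day
→ 2023-03-31 16:32 PGJ

2023-03-31 16:32 PGJ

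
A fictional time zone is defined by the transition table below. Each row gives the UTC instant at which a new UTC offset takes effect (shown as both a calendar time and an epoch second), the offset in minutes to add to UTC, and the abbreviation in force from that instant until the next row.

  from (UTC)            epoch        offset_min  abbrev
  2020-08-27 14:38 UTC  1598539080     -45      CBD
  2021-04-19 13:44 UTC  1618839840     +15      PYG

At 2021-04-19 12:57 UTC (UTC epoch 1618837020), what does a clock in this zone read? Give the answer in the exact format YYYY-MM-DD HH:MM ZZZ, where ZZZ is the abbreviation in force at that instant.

Query: 2021-04-19 12:57 UTC
Rule 1/2 (CBD, -00:45): 2020-08-27 14:38 UTC ≤ query < 2021-04-19 13:44 UTC
12·60 + 57 - 45 = 732 min
732 = 0·1440 + 732; 732 = 12·60 + 12 → 12:12, same day
→ 2021-04-19 12:12 CBD

2021-04-19 12:12 CBD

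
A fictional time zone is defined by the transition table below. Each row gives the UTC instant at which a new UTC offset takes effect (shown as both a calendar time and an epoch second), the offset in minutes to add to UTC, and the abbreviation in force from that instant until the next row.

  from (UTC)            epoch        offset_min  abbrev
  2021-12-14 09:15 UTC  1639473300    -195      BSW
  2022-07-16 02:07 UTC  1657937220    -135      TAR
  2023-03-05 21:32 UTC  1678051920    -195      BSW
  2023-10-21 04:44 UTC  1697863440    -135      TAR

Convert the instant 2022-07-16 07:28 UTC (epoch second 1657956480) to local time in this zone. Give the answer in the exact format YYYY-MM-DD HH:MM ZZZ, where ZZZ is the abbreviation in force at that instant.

Query: 2022-07-16 07:28 UTC
Rule 2/4 (TAR, -02:15): 2022-07-16 02:07 UTC ≤ query < 2023-03-05 21:32 UTC
7·60 + 28 - 135 = 313 min
313 = 0·1440 + 313; 313 = 5·60 + 13 → 05:13, same day
→ 2022-07-16 05:13 TAR

2022-07-16 05:13 TAR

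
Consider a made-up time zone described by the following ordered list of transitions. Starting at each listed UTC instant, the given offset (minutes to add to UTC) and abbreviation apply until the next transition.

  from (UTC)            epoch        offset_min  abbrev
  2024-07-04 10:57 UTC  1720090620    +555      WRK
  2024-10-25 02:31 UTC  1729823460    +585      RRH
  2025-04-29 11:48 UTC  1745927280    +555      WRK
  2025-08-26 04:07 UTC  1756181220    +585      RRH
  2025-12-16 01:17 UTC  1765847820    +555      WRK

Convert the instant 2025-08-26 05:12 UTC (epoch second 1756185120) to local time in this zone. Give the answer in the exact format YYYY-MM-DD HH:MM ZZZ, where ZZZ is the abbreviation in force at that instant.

Query: 2025-08-26 05:12 UTC
Rule 4/5 (RRH, +09:45): 2025-08-26 04:07 UTC ≤ query < 2025-12-16 01:17 UTC
5·60 + 12 + 585 = 897 min
897 = 0·1440 + 897; 897 = 14·60 + 57 → 14:57, same day
→ 2025-08-26 14:57 RRH

2025-08-26 14:57 RRH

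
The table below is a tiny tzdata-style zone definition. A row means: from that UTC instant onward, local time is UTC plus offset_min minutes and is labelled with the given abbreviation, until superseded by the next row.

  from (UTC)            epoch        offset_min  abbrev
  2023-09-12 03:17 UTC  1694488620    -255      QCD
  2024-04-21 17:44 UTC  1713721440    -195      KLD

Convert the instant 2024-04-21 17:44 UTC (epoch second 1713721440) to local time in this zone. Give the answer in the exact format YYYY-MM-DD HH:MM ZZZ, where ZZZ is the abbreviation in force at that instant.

Query: 2024-04-21 17:44 UTC
Rule 2/2 (KLD, -03:15): 2024-04-21 17:44 UTC ≤ query < +∞
17·60 + 44 - 195 = 869 min
869 = 0·1440 + 869; 869 = 14·60 + 29 → 14:29, same day
→ 2024-04-21 14:29 KLD

2024-04-21 14:29 KLD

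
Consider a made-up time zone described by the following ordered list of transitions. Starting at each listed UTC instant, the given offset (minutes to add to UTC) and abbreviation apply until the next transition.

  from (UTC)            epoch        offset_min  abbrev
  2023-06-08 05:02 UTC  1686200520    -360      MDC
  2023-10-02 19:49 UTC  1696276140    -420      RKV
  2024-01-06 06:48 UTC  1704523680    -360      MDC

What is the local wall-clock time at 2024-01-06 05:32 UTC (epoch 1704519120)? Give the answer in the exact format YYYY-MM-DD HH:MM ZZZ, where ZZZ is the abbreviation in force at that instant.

Query: 2024-01-06 05:32 UTC
Rule 2/3 (RKV, -07:00): 2023-10-02 19:49 UTC ≤ query < 2024-01-06 06:48 UTC
5·60 + 32 - 420 = -88 min
-88 = -1·1440 + 1352; 1352 = 22·60 + 32 → 22:32, 2024-01-06 - 1 day = 2024-01-05
→ 2024-01-05 22:32 RKV

2024-01-05 22:32 RKV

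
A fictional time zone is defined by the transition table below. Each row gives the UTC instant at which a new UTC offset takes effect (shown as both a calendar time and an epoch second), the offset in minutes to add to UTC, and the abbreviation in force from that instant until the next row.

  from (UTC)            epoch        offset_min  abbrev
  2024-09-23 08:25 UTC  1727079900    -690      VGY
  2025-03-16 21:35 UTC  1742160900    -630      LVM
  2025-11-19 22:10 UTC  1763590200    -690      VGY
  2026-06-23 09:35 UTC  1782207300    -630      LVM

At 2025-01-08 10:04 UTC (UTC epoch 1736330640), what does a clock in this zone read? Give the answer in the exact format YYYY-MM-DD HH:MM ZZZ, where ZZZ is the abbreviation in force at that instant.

Query: 2025-01-08 10:04 UTC
Rule 1/4 (VGY, -11:30): 2024-09-23 08:25 UTC ≤ query < 2025-03-16 21:35 UTC
10·60 + 4 - 690 = -86 min
-86 = -1·1440 + 1354; 1354 = 22·60 + 34 → 22:34, 2025-01-08 - 1 day = 2025-01-07
→ 2025-01-07 22:34 VGY

2025-01-07 22:34 VGY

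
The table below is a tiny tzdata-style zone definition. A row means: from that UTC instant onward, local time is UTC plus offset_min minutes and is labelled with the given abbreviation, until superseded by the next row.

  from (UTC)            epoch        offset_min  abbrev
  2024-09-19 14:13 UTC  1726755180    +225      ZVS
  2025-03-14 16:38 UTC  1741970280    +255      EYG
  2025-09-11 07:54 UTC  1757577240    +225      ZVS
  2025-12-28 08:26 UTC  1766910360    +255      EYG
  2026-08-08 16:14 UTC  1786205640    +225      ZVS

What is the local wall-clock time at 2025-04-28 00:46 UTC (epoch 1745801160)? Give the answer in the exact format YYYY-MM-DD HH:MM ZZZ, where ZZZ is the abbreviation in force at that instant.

Query: 2025-04-28 00:46 UTC
Rule 2/5 (EYG, +04:15): 2025-03-14 16:38 UTC ≤ query < 2025-09-11 07:54 UTC
0·60 + 46 + 255 = 301 min
301 = 0·1440 + 301; 301 = 5·60 + 1 → 05:01, same day
→ 2025-04-28 05:01 EYG

2025-04-28 05:01 EYG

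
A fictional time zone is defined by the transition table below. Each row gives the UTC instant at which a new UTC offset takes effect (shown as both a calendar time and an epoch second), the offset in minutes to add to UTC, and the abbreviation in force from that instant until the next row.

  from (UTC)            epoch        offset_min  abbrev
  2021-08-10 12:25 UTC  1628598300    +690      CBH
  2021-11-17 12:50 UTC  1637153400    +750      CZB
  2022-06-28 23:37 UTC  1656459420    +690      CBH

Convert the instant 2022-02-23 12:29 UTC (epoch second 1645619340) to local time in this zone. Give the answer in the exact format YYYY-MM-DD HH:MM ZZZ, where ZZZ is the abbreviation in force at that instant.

2022-02-24 00:59 CZB

Query: 2022-02-23 12:29 UTC
Rule 2/3 (CZB, +12:30): 2021-11-17 12:50 UTC ≤ query < 2022-06-28 23:37 UTC
12·60 + 29 + 750 = 1499 min
1499 = 1·1440 + 59; 59 = 0·60 + 59 → 00:59, 2022-02-23 + 1 day = 2022-02-24
→ 2022-02-24 00:59 CZB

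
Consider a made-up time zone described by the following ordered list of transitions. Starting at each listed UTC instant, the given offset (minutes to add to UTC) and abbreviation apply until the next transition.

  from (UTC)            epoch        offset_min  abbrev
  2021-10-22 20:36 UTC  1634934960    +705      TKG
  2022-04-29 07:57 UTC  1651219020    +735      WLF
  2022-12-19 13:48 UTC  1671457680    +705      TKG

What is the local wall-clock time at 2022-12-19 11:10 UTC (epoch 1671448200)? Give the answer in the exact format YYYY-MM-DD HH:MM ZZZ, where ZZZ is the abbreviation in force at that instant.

Query: 2022-12-19 11:10 UTC
Rule 2/3 (WLF, +12:15): 2022-04-29 07:57 UTC ≤ query < 2022-12-19 13:48 UTC
11·60 + 10 + 735 = 1405 min
1405 = 0·1440 + 1405; 1405 = 23·60 + 25 → 23:25, same day
→ 2022-12-19 23:25 WLF

2022-12-19 23:25 WLF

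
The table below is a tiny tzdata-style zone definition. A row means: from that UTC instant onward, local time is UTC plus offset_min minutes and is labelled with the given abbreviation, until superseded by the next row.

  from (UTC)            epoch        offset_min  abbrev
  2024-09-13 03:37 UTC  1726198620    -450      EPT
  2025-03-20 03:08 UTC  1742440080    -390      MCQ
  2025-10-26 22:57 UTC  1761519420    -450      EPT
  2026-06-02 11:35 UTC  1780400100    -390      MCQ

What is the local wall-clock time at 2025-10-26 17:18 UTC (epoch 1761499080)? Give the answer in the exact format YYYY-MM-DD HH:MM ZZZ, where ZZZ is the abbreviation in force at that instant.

Query: 2025-10-26 17:18 UTC
Rule 2/4 (MCQ, -06:30): 2025-03-20 03:08 UTC ≤ query < 2025-10-26 22:57 UTC
17·60 + 18 - 390 = 648 min
648 = 0·1440 + 648; 648 = 10·60 + 48 → 10:48, same day
→ 2025-10-26 10:48 MCQ

2025-10-26 10:48 MCQ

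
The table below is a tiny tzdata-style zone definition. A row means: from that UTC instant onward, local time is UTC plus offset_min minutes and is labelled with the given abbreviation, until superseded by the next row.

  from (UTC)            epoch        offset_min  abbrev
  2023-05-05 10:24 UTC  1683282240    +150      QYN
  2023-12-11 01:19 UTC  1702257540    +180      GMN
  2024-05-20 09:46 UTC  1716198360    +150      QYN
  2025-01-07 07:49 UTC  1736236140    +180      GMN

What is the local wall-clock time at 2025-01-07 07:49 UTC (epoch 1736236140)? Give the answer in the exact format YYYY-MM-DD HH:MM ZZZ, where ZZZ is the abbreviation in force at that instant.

2025-01-07 10:49 GMN

Query: 2025-01-07 07:49 UTC
Rule 4/4 (GMN, +03:00): 2025-01-07 07:49 UTC ≤ query < +∞
7·60 + 49 + 180 = 649 min
649 = 0·1440 + 649; 649 = 10·60 + 49 → 10:49, same day
→ 2025-01-07 10:49 GMN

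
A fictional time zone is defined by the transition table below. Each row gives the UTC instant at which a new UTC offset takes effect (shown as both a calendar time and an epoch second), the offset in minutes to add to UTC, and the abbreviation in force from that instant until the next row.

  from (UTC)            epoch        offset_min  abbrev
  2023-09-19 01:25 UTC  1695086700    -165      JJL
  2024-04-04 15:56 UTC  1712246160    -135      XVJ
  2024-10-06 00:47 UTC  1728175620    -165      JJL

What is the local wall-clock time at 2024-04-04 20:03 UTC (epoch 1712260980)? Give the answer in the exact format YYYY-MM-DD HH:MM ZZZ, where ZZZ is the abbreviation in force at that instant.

Query: 2024-04-04 20:03 UTC
Rule 2/3 (XVJ, -02:15): 2024-04-04 15:56 UTC ≤ query < 2024-10-06 00:47 UTC
20·60 + 3 - 135 = 1068 min
1068 = 0·1440 + 1068; 1068 = 17·60 + 48 → 17:48, same day
→ 2024-04-04 17:48 XVJ

2024-04-04 17:48 XVJ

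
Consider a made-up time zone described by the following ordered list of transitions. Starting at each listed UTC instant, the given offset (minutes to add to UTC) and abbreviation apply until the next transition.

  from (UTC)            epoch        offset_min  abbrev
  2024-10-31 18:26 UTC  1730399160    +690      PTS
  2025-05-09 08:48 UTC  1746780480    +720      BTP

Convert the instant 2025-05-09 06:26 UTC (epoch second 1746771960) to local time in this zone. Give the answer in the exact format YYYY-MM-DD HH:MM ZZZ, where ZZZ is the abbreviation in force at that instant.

2025-05-09 17:56 PTS

Query: 2025-05-09 06:26 UTC
Rule 1/2 (PTS, +11:30): 2024-10-31 18:26 UTC ≤ query < 2025-05-09 08:48 UTC
6·60 + 26 + 690 = 1076 min
1076 = 0·1440 + 1076; 1076 = 17·60 + 56 → 17:56, same day
→ 2025-05-09 17:56 PTS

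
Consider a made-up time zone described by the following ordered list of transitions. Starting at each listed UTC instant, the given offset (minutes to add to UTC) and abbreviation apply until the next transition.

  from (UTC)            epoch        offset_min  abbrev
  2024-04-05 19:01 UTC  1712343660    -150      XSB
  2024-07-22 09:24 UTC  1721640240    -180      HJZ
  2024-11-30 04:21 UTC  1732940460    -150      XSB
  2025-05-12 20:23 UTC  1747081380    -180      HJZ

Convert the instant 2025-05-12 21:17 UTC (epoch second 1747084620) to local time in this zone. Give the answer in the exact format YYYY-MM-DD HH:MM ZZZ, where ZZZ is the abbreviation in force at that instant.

Query: 2025-05-12 21:17 UTC
Rule 4/4 (HJZ, -03:00): 2025-05-12 20:23 UTC ≤ query < +∞
21·60 + 17 - 180 = 1097 min
1097 = 0·1440 + 1097; 1097 = 18·60 + 17 → 18:17, same day
→ 2025-05-12 18:17 HJZ

2025-05-12 18:17 HJZ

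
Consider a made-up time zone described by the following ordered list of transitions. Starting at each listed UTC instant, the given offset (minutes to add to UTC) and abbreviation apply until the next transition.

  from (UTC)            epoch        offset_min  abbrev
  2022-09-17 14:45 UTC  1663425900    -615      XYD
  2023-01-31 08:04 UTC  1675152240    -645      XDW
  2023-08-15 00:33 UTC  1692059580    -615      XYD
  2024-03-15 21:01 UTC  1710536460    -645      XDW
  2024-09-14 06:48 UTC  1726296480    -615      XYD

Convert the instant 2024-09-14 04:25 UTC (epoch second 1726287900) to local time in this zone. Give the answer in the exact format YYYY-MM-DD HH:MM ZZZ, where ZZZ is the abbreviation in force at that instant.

2024-09-13 17:40 XDW

Query: 2024-09-14 04:25 UTC
Rule 4/5 (XDW, -10:45): 2024-03-15 21:01 UTC ≤ query < 2024-09-14 06:48 UTC
4·60 + 25 - 645 = -380 min
-380 = -1·1440 + 1060; 1060 = 17·60 + 40 → 17:40, 2024-09-14 - 1 day = 2024-09-13
→ 2024-09-13 17:40 XDW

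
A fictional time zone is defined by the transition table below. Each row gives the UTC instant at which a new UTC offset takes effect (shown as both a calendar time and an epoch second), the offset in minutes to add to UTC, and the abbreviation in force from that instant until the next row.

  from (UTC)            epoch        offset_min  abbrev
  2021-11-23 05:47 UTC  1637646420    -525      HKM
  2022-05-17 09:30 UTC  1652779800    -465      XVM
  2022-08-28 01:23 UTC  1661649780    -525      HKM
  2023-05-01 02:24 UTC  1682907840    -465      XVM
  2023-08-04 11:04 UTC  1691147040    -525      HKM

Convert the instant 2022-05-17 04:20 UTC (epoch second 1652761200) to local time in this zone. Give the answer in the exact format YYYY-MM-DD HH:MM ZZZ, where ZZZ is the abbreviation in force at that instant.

2022-05-16 19:35 HKM

Query: 2022-05-17 04:20 UTC
Rule 1/5 (HKM, -08:45): 2021-11-23 05:47 UTC ≤ query < 2022-05-17 09:30 UTC
4·60 + 20 - 525 = -265 min
-265 = -1·1440 + 1175; 1175 = 19·60 + 35 → 19:35, 2022-05-17 - 1 day = 2022-05-16
→ 2022-05-16 19:35 HKM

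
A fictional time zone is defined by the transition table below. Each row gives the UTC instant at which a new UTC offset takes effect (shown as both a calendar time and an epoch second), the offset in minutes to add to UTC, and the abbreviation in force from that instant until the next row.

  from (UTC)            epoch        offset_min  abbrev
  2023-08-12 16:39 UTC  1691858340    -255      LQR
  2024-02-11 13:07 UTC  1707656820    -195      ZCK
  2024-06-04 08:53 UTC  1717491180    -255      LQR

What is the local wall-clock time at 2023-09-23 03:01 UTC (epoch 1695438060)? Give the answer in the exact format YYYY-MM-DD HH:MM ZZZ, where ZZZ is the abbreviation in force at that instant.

2023-09-22 22:46 LQR

Query: 2023-09-23 03:01 UTC
Rule 1/3 (LQR, -04:15): 2023-08-12 16:39 UTC ≤ query < 2024-02-11 13:07 UTC
3·60 + 1 - 255 = -74 min
-74 = -1·1440 + 1366; 1366 = 22·60 + 46 → 22:46, 2023-09-23 - 1 day = 2023-09-22
→ 2023-09-22 22:46 LQR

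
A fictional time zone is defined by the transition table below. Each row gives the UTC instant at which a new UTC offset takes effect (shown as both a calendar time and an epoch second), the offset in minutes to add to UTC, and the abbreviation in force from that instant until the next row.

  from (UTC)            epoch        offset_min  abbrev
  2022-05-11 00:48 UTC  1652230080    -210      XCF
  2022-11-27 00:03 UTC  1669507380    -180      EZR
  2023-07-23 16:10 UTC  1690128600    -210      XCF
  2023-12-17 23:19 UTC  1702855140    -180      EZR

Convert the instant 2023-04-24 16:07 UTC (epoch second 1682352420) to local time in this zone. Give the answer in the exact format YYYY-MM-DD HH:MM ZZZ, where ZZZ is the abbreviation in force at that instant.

Query: 2023-04-24 16:07 UTC
Rule 2/4 (EZR, -03:00): 2022-11-27 00:03 UTC ≤ query < 2023-07-23 16:10 UTC
16·60 + 7 - 180 = 787 min
787 = 0·1440 + 787; 787 = 13·60 + 7 → 13:07, same day
→ 2023-04-24 13:07 EZR

2023-04-24 13:07 EZR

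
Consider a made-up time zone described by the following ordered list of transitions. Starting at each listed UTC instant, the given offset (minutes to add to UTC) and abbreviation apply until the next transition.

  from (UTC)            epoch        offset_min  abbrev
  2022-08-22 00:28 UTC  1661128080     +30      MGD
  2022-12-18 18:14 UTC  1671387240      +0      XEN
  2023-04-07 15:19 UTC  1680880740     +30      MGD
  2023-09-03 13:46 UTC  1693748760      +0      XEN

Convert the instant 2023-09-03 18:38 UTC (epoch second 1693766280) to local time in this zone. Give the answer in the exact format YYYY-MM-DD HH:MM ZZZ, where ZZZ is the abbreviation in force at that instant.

2023-09-03 18:38 XEN

Query: 2023-09-03 18:38 UTC
Rule 4/4 (XEN, +00:00): 2023-09-03 13:46 UTC ≤ query < +∞
18·60 + 38 + 0 = 1118 min
1118 = 0·1440 + 1118; 1118 = 18·60 + 38 → 18:38, same day
→ 2023-09-03 18:38 XEN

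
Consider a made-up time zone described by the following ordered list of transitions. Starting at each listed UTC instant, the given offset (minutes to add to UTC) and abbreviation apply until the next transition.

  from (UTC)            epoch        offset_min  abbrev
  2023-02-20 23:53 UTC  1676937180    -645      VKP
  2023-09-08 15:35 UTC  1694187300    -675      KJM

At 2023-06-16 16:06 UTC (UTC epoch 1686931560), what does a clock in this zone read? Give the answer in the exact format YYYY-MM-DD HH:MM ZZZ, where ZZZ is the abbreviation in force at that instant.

2023-06-16 05:21 VKP

Query: 2023-06-16 16:06 UTC
Rule 1/2 (VKP, -10:45): 2023-02-20 23:53 UTC ≤ query < 2023-09-08 15:35 UTC
16·60 + 6 - 645 = 321 min
321 = 0·1440 + 321; 321 = 5·60 + 21 → 05:21, same day
→ 2023-06-16 05:21 VKP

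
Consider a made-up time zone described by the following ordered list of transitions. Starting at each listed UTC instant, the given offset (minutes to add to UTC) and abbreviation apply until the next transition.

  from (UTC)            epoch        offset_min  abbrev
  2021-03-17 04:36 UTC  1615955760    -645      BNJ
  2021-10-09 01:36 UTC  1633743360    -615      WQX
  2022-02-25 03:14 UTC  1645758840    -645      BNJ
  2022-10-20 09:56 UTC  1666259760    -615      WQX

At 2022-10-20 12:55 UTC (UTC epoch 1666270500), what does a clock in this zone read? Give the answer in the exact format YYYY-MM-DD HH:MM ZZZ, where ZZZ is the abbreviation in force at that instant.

Query: 2022-10-20 12:55 UTC
Rule 4/4 (WQX, -10:15): 2022-10-20 09:56 UTC ≤ query < +∞
12·60 + 55 - 615 = 160 min
160 = 0·1440 + 160; 160 = 2·60 + 40 → 02:40, same day
→ 2022-10-20 02:40 WQX

2022-10-20 02:40 WQX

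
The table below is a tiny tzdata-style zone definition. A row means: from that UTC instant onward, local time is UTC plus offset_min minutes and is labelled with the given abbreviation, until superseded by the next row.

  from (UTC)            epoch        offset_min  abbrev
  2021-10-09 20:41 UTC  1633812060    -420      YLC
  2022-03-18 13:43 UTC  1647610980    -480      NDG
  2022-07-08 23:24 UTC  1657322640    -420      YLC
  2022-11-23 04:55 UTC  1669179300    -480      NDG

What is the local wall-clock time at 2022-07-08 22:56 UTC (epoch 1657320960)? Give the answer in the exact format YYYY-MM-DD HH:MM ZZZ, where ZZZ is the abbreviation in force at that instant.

Query: 2022-07-08 22:56 UTC
Rule 2/4 (NDG, -08:00): 2022-03-18 13:43 UTC ≤ query < 2022-07-08 23:24 UTC
22·60 + 56 - 480 = 896 min
896 = 0·1440 + 896; 896 = 14·60 + 56 → 14:56, same day
→ 2022-07-08 14:56 NDG

2022-07-08 14:56 NDG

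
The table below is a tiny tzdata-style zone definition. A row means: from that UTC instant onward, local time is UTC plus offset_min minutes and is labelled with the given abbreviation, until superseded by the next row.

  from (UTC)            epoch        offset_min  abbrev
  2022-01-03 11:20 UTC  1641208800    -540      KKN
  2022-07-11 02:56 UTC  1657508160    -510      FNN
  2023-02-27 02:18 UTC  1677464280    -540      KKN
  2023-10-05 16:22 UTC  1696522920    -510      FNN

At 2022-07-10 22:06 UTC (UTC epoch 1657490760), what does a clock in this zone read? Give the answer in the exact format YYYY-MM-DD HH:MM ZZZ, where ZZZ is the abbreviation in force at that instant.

2022-07-10 13:06 KKN

Query: 2022-07-10 22:06 UTC
Rule 1/4 (KKN, -09:00): 2022-01-03 11:20 UTC ≤ query < 2022-07-11 02:56 UTC
22·60 + 6 - 540 = 786 min
786 = 0·1440 + 786; 786 = 13·60 + 6 → 13:06, same day
→ 2022-07-10 13:06 KKN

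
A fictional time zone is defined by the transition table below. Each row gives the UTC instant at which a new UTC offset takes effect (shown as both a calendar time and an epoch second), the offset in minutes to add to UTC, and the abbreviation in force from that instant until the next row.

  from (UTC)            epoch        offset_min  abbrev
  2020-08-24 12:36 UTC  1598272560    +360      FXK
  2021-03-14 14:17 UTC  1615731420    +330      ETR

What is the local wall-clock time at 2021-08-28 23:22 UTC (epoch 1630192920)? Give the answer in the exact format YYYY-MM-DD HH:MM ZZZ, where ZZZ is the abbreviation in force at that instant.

2021-08-29 04:52 ETR

Query: 2021-08-28 23:22 UTC
Rule 2/2 (ETR, +05:30): 2021-03-14 14:17 UTC ≤ query < +∞
23·60 + 22 + 330 = 1732 min
1732 = 1·1440 + 292; 292 = 4·60 + 52 → 04:52, 2021-08-28 + 1 day = 2021-08-29
→ 2021-08-29 04:52 ETR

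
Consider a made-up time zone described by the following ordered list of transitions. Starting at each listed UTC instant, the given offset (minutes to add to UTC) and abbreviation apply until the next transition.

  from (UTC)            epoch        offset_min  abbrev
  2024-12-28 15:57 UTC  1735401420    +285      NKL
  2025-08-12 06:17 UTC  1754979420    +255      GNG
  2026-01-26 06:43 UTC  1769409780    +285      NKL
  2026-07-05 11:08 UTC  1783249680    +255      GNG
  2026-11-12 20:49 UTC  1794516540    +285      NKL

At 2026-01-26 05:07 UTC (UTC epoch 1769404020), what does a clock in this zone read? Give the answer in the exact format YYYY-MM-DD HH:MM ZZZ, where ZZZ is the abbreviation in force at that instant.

Query: 2026-01-26 05:07 UTC
Rule 2/5 (GNG, +04:15): 2025-08-12 06:17 UTC ≤ query < 2026-01-26 06:43 UTC
5·60 + 7 + 255 = 562 min
562 = 0·1440 + 562; 562 = 9·60 + 22 → 09:22, same day
→ 2026-01-26 09:22 GNG

2026-01-26 09:22 GNG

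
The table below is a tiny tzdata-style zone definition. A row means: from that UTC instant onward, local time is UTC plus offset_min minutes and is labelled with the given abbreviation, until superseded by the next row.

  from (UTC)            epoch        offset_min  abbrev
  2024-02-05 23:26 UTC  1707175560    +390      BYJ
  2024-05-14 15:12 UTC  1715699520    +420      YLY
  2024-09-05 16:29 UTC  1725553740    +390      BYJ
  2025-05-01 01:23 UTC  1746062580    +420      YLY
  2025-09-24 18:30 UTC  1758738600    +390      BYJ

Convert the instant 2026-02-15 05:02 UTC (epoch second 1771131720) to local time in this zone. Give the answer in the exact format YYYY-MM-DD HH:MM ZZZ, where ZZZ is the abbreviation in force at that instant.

2026-02-15 11:32 BYJ

Query: 2026-02-15 05:02 UTC
Rule 5/5 (BYJ, +06:30): 2025-09-24 18:30 UTC ≤ query < +∞
5·60 + 2 + 390 = 692 min
692 = 0·1440 + 692; 692 = 11·60 + 32 → 11:32, same day
→ 2026-02-15 11:32 BYJ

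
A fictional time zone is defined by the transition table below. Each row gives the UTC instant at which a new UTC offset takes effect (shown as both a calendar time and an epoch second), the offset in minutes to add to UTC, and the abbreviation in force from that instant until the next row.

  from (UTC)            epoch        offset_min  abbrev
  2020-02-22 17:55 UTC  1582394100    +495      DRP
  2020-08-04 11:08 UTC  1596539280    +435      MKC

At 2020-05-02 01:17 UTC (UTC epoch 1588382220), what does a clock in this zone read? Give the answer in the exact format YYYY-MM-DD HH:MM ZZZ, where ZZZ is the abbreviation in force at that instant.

Query: 2020-05-02 01:17 UTC
Rule 1/2 (DRP, +08:15): 2020-02-22 17:55 UTC ≤ query < 2020-08-04 11:08 UTC
1·60 + 17 + 495 = 572 min
572 = 0·1440 + 572; 572 = 9·60 + 32 → 09:32, same day
→ 2020-05-02 09:32 DRP

2020-05-02 09:32 DRP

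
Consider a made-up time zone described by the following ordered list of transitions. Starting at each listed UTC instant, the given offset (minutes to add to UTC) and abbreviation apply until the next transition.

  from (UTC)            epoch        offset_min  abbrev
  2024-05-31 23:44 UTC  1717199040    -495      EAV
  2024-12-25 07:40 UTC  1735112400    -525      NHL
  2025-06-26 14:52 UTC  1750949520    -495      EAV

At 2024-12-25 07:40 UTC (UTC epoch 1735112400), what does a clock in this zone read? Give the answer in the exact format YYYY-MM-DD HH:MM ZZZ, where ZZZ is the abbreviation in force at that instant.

Query: 2024-12-25 07:40 UTC
Rule 2/3 (NHL, -08:45): 2024-12-25 07:40 UTC ≤ query < 2025-06-26 14:52 UTC
7·60 + 40 - 525 = -65 min
-65 = -1·1440 + 1375; 1375 = 22·60 + 55 → 22:55, 2024-12-25 - 1 day = 2024-12-24
→ 2024-12-24 22:55 NHL

2024-12-24 22:55 NHL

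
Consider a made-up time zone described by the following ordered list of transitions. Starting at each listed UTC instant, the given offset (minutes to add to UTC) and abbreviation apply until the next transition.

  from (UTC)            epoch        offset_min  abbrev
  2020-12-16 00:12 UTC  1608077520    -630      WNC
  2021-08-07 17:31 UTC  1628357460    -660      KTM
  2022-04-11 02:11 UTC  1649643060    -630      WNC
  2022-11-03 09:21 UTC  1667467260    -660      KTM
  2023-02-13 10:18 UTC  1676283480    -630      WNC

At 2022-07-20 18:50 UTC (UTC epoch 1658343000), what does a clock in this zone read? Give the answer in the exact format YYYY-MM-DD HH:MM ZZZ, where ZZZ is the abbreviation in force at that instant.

Query: 2022-07-20 18:50 UTC
Rule 3/5 (WNC, -10:30): 2022-04-11 02:11 UTC ≤ query < 2022-11-03 09:21 UTC
18·60 + 50 - 630 = 500 min
500 = 0·1440 + 500; 500 = 8·60 + 20 → 08:20, same day
→ 2022-07-20 08:20 WNC

2022-07-20 08:20 WNC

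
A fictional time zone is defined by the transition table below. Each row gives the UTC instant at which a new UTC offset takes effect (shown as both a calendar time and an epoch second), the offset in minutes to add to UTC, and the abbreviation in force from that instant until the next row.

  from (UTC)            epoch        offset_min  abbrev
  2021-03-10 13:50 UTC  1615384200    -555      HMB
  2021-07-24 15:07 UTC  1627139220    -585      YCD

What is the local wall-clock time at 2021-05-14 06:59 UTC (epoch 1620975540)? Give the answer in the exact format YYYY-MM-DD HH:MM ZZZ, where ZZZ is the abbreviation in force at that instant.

Query: 2021-05-14 06:59 UTC
Rule 1/2 (HMB, -09:15): 2021-03-10 13:50 UTC ≤ query < 2021-07-24 15:07 UTC
6·60 + 59 - 555 = -136 min
-136 = -1·1440 + 1304; 1304 = 21·60 + 44 → 21:44, 2021-05-14 - 1 day = 2021-05-13
→ 2021-05-13 21:44 HMB

2021-05-13 21:44 HMB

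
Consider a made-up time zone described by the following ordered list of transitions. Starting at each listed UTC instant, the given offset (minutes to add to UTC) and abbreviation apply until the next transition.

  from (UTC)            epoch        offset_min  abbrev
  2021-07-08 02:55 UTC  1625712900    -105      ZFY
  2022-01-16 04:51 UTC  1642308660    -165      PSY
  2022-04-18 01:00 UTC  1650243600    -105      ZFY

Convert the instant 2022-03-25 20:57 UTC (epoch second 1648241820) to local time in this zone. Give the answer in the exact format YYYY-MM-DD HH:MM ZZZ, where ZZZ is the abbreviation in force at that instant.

2022-03-25 18:12 PSY

Query: 2022-03-25 20:57 UTC
Rule 2/3 (PSY, -02:45): 2022-01-16 04:51 UTC ≤ query < 2022-04-18 01:00 UTC
20·60 + 57 - 165 = 1092 min
1092 = 0·1440 + 1092; 1092 = 18·60 + 12 → 18:12, same day
→ 2022-03-25 18:12 PSY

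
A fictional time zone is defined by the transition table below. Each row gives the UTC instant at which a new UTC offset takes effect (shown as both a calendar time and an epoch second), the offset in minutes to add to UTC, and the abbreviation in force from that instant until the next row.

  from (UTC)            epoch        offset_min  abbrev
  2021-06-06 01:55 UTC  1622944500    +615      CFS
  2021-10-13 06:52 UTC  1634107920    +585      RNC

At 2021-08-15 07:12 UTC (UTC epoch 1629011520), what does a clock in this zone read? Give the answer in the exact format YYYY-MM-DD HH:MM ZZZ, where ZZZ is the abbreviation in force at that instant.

Query: 2021-08-15 07:12 UTC
Rule 1/2 (CFS, +10:15): 2021-06-06 01:55 UTC ≤ query < 2021-10-13 06:52 UTC
7·60 + 12 + 615 = 1047 min
1047 = 0·1440 + 1047; 1047 = 17·60 + 27 → 17:27, same day
→ 2021-08-15 17:27 CFS

2021-08-15 17:27 CFS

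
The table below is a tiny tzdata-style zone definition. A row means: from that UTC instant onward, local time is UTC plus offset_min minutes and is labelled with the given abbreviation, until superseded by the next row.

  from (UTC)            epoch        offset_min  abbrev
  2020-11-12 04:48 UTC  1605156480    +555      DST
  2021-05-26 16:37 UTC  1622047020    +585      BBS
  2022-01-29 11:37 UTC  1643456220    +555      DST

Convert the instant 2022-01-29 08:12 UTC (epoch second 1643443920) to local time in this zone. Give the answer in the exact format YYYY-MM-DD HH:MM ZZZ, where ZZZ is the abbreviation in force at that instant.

Query: 2022-01-29 08:12 UTC
Rule 2/3 (BBS, +09:45): 2021-05-26 16:37 UTC ≤ query < 2022-01-29 11:37 UTC
8·60 + 12 + 585 = 1077 min
1077 = 0·1440 + 1077; 1077 = 17·60 + 57 → 17:57, same day
→ 2022-01-29 17:57 BBS

2022-01-29 17:57 BBS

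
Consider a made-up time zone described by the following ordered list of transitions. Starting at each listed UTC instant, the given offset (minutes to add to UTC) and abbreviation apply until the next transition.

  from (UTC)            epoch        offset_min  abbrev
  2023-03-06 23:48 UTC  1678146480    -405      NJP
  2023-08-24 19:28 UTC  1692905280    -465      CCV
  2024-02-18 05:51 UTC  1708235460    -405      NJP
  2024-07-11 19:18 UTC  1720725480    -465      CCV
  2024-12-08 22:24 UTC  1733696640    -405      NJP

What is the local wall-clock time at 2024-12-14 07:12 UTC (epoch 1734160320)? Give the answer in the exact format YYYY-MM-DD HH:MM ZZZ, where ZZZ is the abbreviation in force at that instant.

Query: 2024-12-14 07:12 UTC
Rule 5/5 (NJP, -06:45): 2024-12-08 22:24 UTC ≤ query < +∞
7·60 + 12 - 405 = 27 min
27 = 0·1440 + 27; 27 = 0·60 + 27 → 00:27, same day
→ 2024-12-14 00:27 NJP

2024-12-14 00:27 NJP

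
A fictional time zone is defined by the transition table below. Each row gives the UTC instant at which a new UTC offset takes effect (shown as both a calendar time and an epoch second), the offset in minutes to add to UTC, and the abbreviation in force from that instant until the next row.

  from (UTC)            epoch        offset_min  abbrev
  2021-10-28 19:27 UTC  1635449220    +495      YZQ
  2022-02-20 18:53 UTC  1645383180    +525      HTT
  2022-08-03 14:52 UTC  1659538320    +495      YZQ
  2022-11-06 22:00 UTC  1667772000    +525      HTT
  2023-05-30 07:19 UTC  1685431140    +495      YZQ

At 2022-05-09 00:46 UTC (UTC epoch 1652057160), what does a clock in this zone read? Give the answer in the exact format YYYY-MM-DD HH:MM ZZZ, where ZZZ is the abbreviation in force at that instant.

2022-05-09 09:31 HTT

Query: 2022-05-09 00:46 UTC
Rule 2/5 (HTT, +08:45): 2022-02-20 18:53 UTC ≤ query < 2022-08-03 14:52 UTC
0·60 + 46 + 525 = 571 min
571 = 0·1440 + 571; 571 = 9·60 + 31 → 09:31, same day
→ 2022-05-09 09:31 HTT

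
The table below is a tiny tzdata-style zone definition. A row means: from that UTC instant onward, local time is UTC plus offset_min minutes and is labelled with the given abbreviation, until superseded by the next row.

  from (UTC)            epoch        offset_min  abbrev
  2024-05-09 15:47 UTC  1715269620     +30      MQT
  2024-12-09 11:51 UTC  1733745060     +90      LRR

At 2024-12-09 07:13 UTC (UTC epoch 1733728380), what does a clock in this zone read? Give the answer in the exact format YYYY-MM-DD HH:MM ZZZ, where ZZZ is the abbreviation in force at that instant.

Query: 2024-12-09 07:13 UTC
Rule 1/2 (MQT, +00:30): 2024-05-09 15:47 UTC ≤ query < 2024-12-09 11:51 UTC
7·60 + 13 + 30 = 463 min
463 = 0·1440 + 463; 463 = 7·60 + 43 → 07:43, same day
→ 2024-12-09 07:43 MQT

2024-12-09 07:43 MQT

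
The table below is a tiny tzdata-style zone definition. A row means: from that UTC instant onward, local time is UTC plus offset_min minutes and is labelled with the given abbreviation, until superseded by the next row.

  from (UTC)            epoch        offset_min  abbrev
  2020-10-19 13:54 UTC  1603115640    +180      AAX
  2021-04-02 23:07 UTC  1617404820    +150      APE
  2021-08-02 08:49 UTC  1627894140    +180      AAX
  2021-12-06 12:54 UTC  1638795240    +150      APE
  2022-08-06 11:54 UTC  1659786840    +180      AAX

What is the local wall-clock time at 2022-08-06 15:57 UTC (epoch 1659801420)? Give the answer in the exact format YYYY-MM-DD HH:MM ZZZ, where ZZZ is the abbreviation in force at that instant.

Query: 2022-08-06 15:57 UTC
Rule 5/5 (AAX, +03:00): 2022-08-06 11:54 UTC ≤ query < +∞
15·60 + 57 + 180 = 1137 min
1137 = 0·1440 + 1137; 1137 = 18·60 + 57 → 18:57, same day
→ 2022-08-06 18:57 AAX

2022-08-06 18:57 AAX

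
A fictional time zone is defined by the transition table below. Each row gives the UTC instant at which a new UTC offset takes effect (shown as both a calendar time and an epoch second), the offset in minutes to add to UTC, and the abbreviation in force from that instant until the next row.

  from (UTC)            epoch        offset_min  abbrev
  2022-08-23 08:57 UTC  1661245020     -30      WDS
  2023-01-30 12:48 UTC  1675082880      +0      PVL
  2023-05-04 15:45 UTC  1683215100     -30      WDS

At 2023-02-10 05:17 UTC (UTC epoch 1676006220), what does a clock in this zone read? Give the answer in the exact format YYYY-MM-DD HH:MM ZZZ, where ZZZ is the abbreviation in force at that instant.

2023-02-10 05:17 PVL

Query: 2023-02-10 05:17 UTC
Rule 2/3 (PVL, +00:00): 2023-01-30 12:48 UTC ≤ query < 2023-05-04 15:45 UTC
5·60 + 17 + 0 = 317 min
317 = 0·1440 + 317; 317 = 5·60 + 17 → 05:17, same day
→ 2023-02-10 05:17 PVL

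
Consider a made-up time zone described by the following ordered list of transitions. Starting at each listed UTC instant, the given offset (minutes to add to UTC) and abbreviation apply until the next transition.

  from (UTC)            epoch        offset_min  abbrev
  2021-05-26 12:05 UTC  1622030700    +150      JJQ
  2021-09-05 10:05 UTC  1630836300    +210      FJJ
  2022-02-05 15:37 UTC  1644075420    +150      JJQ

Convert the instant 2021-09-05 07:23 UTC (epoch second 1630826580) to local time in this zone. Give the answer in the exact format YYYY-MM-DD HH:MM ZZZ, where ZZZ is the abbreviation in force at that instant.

2021-09-05 09:53 JJQ

Query: 2021-09-05 07:23 UTC
Rule 1/3 (JJQ, +02:30): 2021-05-26 12:05 UTC ≤ query < 2021-09-05 10:05 UTC
7·60 + 23 + 150 = 593 min
593 = 0·1440 + 593; 593 = 9·60 + 53 → 09:53, same day
→ 2021-09-05 09:53 JJQ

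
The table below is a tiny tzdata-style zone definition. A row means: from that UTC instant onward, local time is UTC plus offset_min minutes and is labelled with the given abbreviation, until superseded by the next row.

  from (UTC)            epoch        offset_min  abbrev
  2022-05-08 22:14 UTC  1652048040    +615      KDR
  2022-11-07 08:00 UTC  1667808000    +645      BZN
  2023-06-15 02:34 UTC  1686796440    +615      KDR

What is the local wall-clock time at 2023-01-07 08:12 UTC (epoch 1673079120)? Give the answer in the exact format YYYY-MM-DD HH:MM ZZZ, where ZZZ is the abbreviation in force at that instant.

Query: 2023-01-07 08:12 UTC
Rule 2/3 (BZN, +10:45): 2022-11-07 08:00 UTC ≤ query < 2023-06-15 02:34 UTC
8·60 + 12 + 645 = 1137 min
1137 = 0·1440 + 1137; 1137 = 18·60 + 57 → 18:57, same day
→ 2023-01-07 18:57 BZN

2023-01-07 18:57 BZN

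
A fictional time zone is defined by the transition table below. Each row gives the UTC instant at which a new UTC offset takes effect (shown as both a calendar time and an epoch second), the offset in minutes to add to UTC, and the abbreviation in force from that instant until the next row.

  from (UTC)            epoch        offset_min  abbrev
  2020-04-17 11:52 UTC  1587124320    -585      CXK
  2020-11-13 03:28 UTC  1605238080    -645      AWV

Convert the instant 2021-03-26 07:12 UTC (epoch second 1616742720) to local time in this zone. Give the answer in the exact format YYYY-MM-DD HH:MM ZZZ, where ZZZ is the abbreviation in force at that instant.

Query: 2021-03-26 07:12 UTC
Rule 2/2 (AWV, -10:45): 2020-11-13 03:28 UTC ≤ query < +∞
7·60 + 12 - 645 = -213 min
-213 = -1·1440 + 1227; 1227 = 20·60 + 27 → 20:27, 2021-03-26 - 1 day = 2021-03-25
→ 2021-03-25 20:27 AWV

2021-03-25 20:27 AWV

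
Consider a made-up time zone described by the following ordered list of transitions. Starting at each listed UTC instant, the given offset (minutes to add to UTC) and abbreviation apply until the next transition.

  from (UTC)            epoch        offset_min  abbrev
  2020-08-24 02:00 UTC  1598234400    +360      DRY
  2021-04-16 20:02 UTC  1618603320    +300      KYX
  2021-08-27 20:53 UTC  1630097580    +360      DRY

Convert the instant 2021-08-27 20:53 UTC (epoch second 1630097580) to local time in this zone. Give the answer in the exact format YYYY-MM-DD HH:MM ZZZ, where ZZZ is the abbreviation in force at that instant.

2021-08-28 02:53 DRY

Query: 2021-08-27 20:53 UTC
Rule 3/3 (DRY, +06:00): 2021-08-27 20:53 UTC ≤ query < +∞
20·60 + 53 + 360 = 1613 min
1613 = 1·1440 + 173; 173 = 2·60 + 53 → 02:53, 2021-08-27 + 1 day = 2021-08-28
→ 2021-08-28 02:53 DRY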